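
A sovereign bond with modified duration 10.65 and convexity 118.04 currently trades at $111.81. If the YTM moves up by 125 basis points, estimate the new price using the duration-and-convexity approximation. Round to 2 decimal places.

$97.96

Duration effect: -D_mod·Δy = -10.65 × (+0.0125) = -0.133125
Convexity effect: ½·C·(Δy)² = 0.5 × 118.04 × (0.0125)² = +0.009221875
ΔP/P ≈ -0.133125 + 0.009221875 = -0.123903125
New price ≈ 111.81 × (1 - 0.123903125) = 97.95639159375.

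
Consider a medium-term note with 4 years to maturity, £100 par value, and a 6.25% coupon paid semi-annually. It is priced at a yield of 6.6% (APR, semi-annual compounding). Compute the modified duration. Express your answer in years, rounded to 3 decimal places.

3.483 years

Periodic yield y = 0.033. First find Macaulay duration:
  t   CF        PV=CF/(1+0.033)^t    t·PV
  1        3.125         3.0252         3.0252
  2        3.125         2.9285         5.8571
  3        3.125         2.8350         8.5049
  4        3.125         2.7444        10.9776
  5        3.125         2.6567        13.2837
  6        3.125         2.5719        15.4312
  7        3.125         2.4897        17.4279
  8      103.125        79.5356       636.2845
  Σ                     98.7870       710.7921
P = 98.7870; Macaulay duration = 710.7921 / 98.7870 = 7.19520 half-year periods = 3.59760 years.
Modified duration = D_Mac / (1 + y) = 3.59760 / 1.033 = 3.48267 years.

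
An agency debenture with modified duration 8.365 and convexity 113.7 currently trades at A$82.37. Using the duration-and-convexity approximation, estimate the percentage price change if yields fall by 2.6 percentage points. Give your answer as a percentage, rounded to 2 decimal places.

Duration effect: -D_mod·Δy = -8.365 × (-0.026) = +0.217490
Convexity effect: ½·C·(Δy)² = 0.5 × 113.7 × (-0.026)² = +0.0384306
ΔP/P ≈ +0.217490 + 0.0384306 = +0.2559206
= +25.59206%.

+25.59%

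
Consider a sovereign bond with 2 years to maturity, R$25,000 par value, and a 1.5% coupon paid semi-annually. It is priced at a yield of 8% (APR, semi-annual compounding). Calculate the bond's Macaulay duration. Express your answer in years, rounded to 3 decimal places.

1.976 years

Periodic yield y = 0.04. Discount each cash flow and weight by its period:
  t   CF        PV=CF/(1+0.04)^t    t·PV
  1       187.50       180.2885       180.2885
  2       187.50       173.3543       346.7086
  3       187.50       166.6868       500.0605
  4    25,187.50    21,530.3806    86,121.5222
  Σ                 22,050.7101    87,148.5797
Price P = Σ PV = 22,050.7101.
Macaulay duration = Σ(t·PV) / P = 87,148.5797 / 22,050.7101 = 3.95219 half-year periods.
In years: 3.95219 / 2 = 1.97609 years.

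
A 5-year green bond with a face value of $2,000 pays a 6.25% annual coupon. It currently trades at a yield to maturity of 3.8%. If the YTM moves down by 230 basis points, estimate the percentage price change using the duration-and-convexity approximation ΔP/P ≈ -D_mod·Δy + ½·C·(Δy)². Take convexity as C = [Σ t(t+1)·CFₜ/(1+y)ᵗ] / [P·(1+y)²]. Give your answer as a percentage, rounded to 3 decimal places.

With y = 0.038:
  t   CF        PV=CF/(1+0.038)^t    t·PV        t(t+1)·PV
  1       125.00       120.4239       120.4239         240.8478
  2       125.00       116.0153       232.0306         696.0919
  3       125.00       111.7681       335.3044       1,341.2175
  4       125.00       107.6764       430.7057       2,153.5284
  5     2,125.00     1,763.4866     8,817.4331      52,904.5983
  Σ                  2,219.3704     9,935.8976      57,336.2838
P = 2,219.3704; D_Mac = 4.47690 yrs; D_mod = 4.31301 yrs; C = 23.97756.
Duration effect: -4.31301 × (-0.023) = +0.099199
Convexity effect: 0.5 × 23.97756 × (-0.023)² = +0.0063421
ΔP/P ≈ +0.099199 + 0.0063421 = +0.105541 = +10.5541%.

+10.554%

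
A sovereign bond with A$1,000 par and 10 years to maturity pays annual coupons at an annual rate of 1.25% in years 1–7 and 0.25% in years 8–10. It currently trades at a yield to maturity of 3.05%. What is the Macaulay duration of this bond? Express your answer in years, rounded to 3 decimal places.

9.416 years

Periodic yield y = 0.0305. Discount each cash flow and weight by its year:
  t   CF        PV=CF/(1+0.0305)^t    t·PV
  1        12.50        12.1300        12.1300
  2        12.50        11.7710        23.5420
  3        12.50        11.4226        34.2679
  4        12.50        11.0845        44.3382
  5        12.50        10.7565        53.7824
  6        12.50        10.4381        62.6287
  7        12.50        10.1292        70.9042
  8         2.50         1.9659        15.7270
  9         2.50         1.9077        17.1692
  10    1,002.50       742.3427     7,423.4266
  Σ                    823.9482     7,757.9163
Price P = Σ PV = 823.9482.
Macaulay duration = Σ(t·PV) / P = 7,757.9163 / 823.9482 = 9.41554 years.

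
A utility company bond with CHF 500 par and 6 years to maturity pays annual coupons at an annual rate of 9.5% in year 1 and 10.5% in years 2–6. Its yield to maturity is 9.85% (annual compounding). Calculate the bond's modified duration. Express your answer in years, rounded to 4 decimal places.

4.3653 years

Periodic yield y = 0.0985. First find Macaulay duration:
  t   CF        PV=CF/(1+0.0985)^t    t·PV
  1        47.50        43.2408        43.2408
  2        52.50        43.5070        87.0140
  3        52.50        39.6058       118.8175
  4        52.50        36.0545       144.2179
  5        52.50        32.8215       164.1077
  6       552.50       314.4357     1,886.6145
  Σ                    509.6654     2,444.0123
P = 509.6654; Macaulay duration = 2,444.0123 / 509.6654 = 4.79533 years.
Modified duration = D_Mac / (1 + y) = 4.79533 / 1.0985 = 4.36534 years.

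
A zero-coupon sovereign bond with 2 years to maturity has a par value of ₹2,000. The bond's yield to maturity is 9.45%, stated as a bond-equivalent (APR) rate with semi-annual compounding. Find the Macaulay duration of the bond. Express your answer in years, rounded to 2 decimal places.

2.00 years

A zero-coupon bond has a single cash flow at maturity, so its Macaulay duration equals its maturity: 2 years.
(Equivalently: 4 semi-annual periods ÷ 2 = 2 years.)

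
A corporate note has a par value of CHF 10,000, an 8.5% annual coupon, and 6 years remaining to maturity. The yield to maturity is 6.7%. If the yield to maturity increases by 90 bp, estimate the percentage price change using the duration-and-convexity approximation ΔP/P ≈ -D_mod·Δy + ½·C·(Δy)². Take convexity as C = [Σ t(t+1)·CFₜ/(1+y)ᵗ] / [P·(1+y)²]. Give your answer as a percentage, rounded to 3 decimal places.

With y = 0.067:
  t   CF        PV=CF/(1+0.067)^t    t·PV        t(t+1)·PV
  1       850.00       796.6261       796.6261       1,593.2521
  2       850.00       746.6036     1,493.2072       4,479.6217
  3       850.00       699.7222     2,099.1667       8,396.6667
  4       850.00       655.7847     2,623.1386      13,115.6930
  5       850.00       614.6060     3,073.0302      18,438.1814
  6    10,850.00     7,352.6386    44,115.8318     308,810.8225
  Σ                 10,865.9812    54,201.0006     354,834.2374
P = 10,865.9812; D_Mac = 4.98814 yrs; D_mod = 4.67492 yrs; C = 28.68321.
Duration effect: -4.67492 × (+0.009) = -0.042074
Convexity effect: 0.5 × 28.68321 × (0.009)² = +0.0011617
ΔP/P ≈ -0.042074 + 0.0011617 = -0.040913 = -4.0913%.

-4.091%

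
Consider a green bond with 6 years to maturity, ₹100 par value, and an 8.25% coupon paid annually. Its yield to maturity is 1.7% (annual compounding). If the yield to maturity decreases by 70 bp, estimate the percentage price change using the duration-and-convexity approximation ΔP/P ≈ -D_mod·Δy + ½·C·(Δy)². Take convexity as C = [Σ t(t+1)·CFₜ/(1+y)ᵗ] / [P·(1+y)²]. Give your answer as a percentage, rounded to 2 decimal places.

With y = 0.017:
  t   CF        PV=CF/(1+0.017)^t    t·PV        t(t+1)·PV
  1         8.25         8.1121         8.1121          16.2242
  2         8.25         7.9765        15.9530          47.8590
  3         8.25         7.8432        23.5295          94.1179
  4         8.25         7.7121        30.8482         154.2411
  5         8.25         7.5831        37.9157         227.4943
  6       108.25        97.8368       587.0207       4,109.1451
  Σ                    137.0637       703.3792       4,649.0815
P = 137.0637; D_Mac = 5.13177 yrs; D_mod = 5.04599 yrs; C = 32.79463.
Duration effect: -5.04599 × (-0.007) = +0.035322
Convexity effect: 0.5 × 32.79463 × (-0.007)² = +0.0008035
ΔP/P ≈ +0.035322 + 0.0008035 = +0.036125 = +3.6125%.

+3.61%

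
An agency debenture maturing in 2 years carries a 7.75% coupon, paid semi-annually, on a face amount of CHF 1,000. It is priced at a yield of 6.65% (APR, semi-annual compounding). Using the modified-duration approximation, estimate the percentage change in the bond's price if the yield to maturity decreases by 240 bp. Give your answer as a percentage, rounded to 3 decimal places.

+4.395%

Periodic yield y = 0.03325. Modified duration first:
  t   CF        PV=CF/(1+0.03325)^t    t·PV
  1        38.75        37.5030        37.5030
  2        38.75        36.2962        72.5924
  3        38.75        35.1282       105.3845
  4     1,038.75       911.3588     3,645.4351
  Σ                  1,020.2861     3,860.9150
P = 1,020.2861; D_Mac = 3.78415 half-year periods = 1.89207 yrs; D_mod = 1.89207/(1+0.03325) = 1.83119 yrs.
ΔP/P ≈ -D_mod · Δy = -1.83119 × (-0.024) = +0.043949 = +4.3949%.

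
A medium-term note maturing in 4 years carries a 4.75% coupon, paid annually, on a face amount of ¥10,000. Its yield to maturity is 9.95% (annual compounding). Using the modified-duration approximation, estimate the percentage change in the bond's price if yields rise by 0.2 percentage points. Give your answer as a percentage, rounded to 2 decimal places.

-0.67%

Periodic yield y = 0.0995. Modified duration first:
  t   CF        PV=CF/(1+0.0995)^t    t·PV
  1       475.00       432.0146       432.0146
  2       475.00       392.9191       785.8382
  3       475.00       357.3616     1,072.0849
  4    10,475.00     7,167.5890    28,670.3562
  Σ                  8,349.8843    30,960.2938
P = 8,349.8843; D_Mac = 3.70787 yrs; D_mod = 3.70787/(1+0.0995) = 3.37232 yrs.
ΔP/P ≈ -D_mod · Δy = -3.37232 × (+0.002) = -0.006745 = -0.6745%.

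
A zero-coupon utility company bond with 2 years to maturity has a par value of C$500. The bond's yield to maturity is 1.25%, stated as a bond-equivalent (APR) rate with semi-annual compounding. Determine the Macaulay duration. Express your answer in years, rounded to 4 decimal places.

A zero-coupon bond has a single cash flow at maturity, so its Macaulay duration equals its maturity: 2 years.
(Equivalently: 4 semi-annual periods ÷ 2 = 2 years.)

2.0000 years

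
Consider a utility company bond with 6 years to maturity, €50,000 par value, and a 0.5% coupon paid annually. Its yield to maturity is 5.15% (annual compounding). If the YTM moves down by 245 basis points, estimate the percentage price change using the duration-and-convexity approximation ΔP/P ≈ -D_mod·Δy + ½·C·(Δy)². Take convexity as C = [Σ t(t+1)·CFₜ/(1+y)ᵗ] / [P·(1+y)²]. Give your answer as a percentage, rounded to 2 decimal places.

With y = 0.0515:
  t   CF        PV=CF/(1+0.0515)^t    t·PV        t(t+1)·PV
  1       250.00       237.7556       237.7556         475.5112
  2       250.00       226.1109       452.2218       1,356.6653
  3       250.00       215.0365       645.1095       2,580.4380
  4       250.00       204.5045       818.0181       4,090.0903
  5       250.00       194.4884       972.4418       5,834.6509
  6    50,250.00    37,177.5190   223,065.1139   1,561,455.7970
  Σ                 38,255.4148   226,190.6606   1,575,793.1526
P = 38,255.4148; D_Mac = 5.91264 yrs; D_mod = 5.62306 yrs; C = 37.25527.
Duration effect: -5.62306 × (-0.0245) = +0.137765
Convexity effect: 0.5 × 37.25527 × (-0.0245)² = +0.0111812
ΔP/P ≈ +0.137765 + 0.0111812 = +0.148946 = +14.8946%.

+14.89%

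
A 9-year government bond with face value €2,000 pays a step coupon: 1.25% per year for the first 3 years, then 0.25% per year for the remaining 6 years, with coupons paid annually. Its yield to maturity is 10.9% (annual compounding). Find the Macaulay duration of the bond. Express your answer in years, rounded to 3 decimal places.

8.450 years

Periodic yield y = 0.109. Discount each cash flow and weight by its year:
  t   CF        PV=CF/(1+0.109)^t    t·PV
  1        25.00        22.5428        22.5428
  2        25.00        20.3272        40.6543
  3        25.00        18.3293        54.9878
  4         5.00         3.3056        13.2222
  5         5.00         2.9807        14.9033
  6         5.00         2.6877        16.1262
  7         5.00         2.4235        16.9647
  8         5.00         2.1853        17.4827
  9     2,005.00       790.1881     7,111.6925
  Σ                    864.9701     7,308.5766
Price P = Σ PV = 864.9701.
Macaulay duration = Σ(t·PV) / P = 7,308.5766 / 864.9701 = 8.44951 years.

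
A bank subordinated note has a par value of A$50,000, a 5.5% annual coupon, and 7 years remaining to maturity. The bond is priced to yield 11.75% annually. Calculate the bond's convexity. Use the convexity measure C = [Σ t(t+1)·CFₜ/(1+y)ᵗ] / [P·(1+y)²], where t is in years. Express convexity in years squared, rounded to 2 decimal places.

34.64

With y = 0.1175:
  t   CF        PV=CF/(1+0.1175)^t    t·PV        t(t+1)·PV
  1     2,750.00     2,460.8501     2,460.8501       4,921.7002
  2     2,750.00     2,202.1030     4,404.2060      13,212.6181
  3     2,750.00     1,970.5620     5,911.6859      23,646.7437
  4     2,750.00     1,763.3664     7,053.4657      35,267.3284
  5     2,750.00     1,577.9565     7,889.7826      47,338.6959
  6     2,750.00     1,412.0416     8,472.2498      59,305.7488
  7    52,750.00    24,237.6071   169,663.2498   1,357,305.9983
  Σ                 35,624.4868   205,855.4900   1,540,998.8333
P = 35,624.4868.
Convexity = Σ t(t+1)·PV / [P·(1+y)²] = 1,540,998.8333 / (35,624.4868 × 1.248806) = 34.63846.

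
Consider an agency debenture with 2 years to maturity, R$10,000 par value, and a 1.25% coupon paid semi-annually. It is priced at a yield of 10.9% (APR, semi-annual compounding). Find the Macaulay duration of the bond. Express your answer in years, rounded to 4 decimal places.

Periodic yield y = 0.0545. Discount each cash flow and weight by its period:
  t   CF        PV=CF/(1+0.0545)^t    t·PV
  1        62.50        59.2698        59.2698
  2        62.50        56.2065       112.4131
  3        62.50        53.3016       159.9048
  4    10,062.50     8,138.0351    32,552.1403
  Σ                  8,306.8130    32,883.7280
Price P = Σ PV = 8,306.8130.
Macaulay duration = Σ(t·PV) / P = 32,883.7280 / 8,306.8130 = 3.95865 half-year periods.
In years: 3.95865 / 2 = 1.97932 years.

1.9793 years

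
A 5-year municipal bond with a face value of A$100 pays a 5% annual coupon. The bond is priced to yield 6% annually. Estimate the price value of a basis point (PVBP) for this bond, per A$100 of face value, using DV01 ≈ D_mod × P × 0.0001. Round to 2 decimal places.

Periodic yield y = 0.06.
  t   CF        PV=CF/(1+0.06)^t    t·PV
  1         5.00         4.7170         4.7170
  2         5.00         4.4500         8.9000
  3         5.00         4.1981        12.5943
  4         5.00         3.9605        15.8419
  5       105.00        78.4621       392.3105
  Σ                     95.7876       434.3636
P = 95.7876; D_Mac = 4.53465 yrs; D_mod = 4.27797 yrs.
DV01 ≈ 4.27797 × 95.7876 × 0.0001 = 0.040978.

A$0.04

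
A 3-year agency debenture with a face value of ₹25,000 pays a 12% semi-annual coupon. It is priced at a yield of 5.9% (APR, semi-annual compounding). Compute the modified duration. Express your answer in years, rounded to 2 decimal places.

2.56 years

Periodic yield y = 0.0295. First find Macaulay duration:
  t   CF        PV=CF/(1+0.0295)^t    t·PV
  1     1,500.00     1,457.0180     1,457.0180
  2     1,500.00     1,415.2676     2,830.5352
  3     1,500.00     1,374.7135     4,124.1406
  4     1,500.00     1,335.3215     5,341.2862
  5     1,500.00     1,297.0583     6,485.2916
  6    26,500.00    22,258.0835   133,548.5013
  Σ                 29,137.4625   153,786.7728
P = 29,137.4625; Macaulay duration = 153,786.7728 / 29,137.4625 = 5.27797 half-year periods = 2.63899 years.
Modified duration = D_Mac / (1 + y) = 2.63899 / 1.0295 = 2.56337 years.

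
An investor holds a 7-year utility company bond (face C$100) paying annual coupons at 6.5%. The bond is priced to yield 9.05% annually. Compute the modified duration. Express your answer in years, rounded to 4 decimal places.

Periodic yield y = 0.0905. First find Macaulay duration:
  t   CF        PV=CF/(1+0.0905)^t    t·PV
  1         6.50         5.9606         5.9606
  2         6.50         5.4659        10.9318
  3         6.50         5.0123        15.0369
  4         6.50         4.5963        18.3853
  5         6.50         4.2149        21.0744
  6         6.50         3.8651        23.1905
  7       106.50        58.0724       406.5069
  Σ                     87.1875       501.0864
P = 87.1875; Macaulay duration = 501.0864 / 87.1875 = 5.74723 years.
Modified duration = D_Mac / (1 + y) = 5.74723 / 1.0905 = 5.27027 years.

5.2703 years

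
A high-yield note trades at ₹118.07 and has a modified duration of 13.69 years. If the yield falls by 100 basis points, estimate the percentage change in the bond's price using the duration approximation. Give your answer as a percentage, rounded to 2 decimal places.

Duration approximation: ΔP/P ≈ -D_mod · Δy = -13.69 × (-0.01) = +0.136900.
As a percentage: +13.6900%.

+13.69%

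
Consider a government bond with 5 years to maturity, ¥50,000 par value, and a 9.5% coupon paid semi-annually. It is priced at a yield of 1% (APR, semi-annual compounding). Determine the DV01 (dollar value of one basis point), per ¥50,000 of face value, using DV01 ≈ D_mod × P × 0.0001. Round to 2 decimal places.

Periodic yield y = 0.005.
  t   CF        PV=CF/(1+0.005)^t    t·PV
  1     2,375.00     2,363.1841     2,363.1841
  2     2,375.00     2,351.4269     4,702.8539
  3     2,375.00     2,339.7283     7,019.1849
  4     2,375.00     2,328.0879     9,312.3515
  5     2,375.00     2,316.5053    11,582.5267
  6     2,375.00     2,304.9804    13,829.8826
  7     2,375.00     2,293.5129    16,054.5901
  8     2,375.00     2,282.1024    18,256.8189
  9     2,375.00     2,270.7486    20,436.7375
  10   52,375.00    49,826.8484   498,268.4839
  Σ                 70,677.1252   601,826.6141
P = 70,677.1252; D_Mac = 8.51515 half-year periods = 4.25758 yrs; D_mod = 4.23640 yrs.
DV01 ≈ 4.23640 × 70,677.1252 × 0.0001 = 29.941623.

¥29.94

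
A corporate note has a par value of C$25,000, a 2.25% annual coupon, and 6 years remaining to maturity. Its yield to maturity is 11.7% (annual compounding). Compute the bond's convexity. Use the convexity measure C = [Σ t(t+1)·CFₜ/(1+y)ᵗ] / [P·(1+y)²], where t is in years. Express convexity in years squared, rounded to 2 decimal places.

With y = 0.117:
  t   CF        PV=CF/(1+0.117)^t    t·PV        t(t+1)·PV
  1       562.50       503.5810       503.5810       1,007.1620
  2       562.50       450.8335       901.6670       2,705.0010
  3       562.50       403.6110     1,210.8330       4,843.3322
  4       562.50       361.3348     1,445.3393       7,226.6967
  5       562.50       323.4869     1,617.4344       9,704.6062
  6    25,562.50    13,160.8605    78,965.1632     552,756.1421
  Σ                 15,203.7078    84,644.0179     578,242.9402
P = 15,203.7078.
Convexity = Σ t(t+1)·PV / [P·(1+y)²] = 578,242.9402 / (15,203.7078 × 1.247689) = 30.48277.

30.48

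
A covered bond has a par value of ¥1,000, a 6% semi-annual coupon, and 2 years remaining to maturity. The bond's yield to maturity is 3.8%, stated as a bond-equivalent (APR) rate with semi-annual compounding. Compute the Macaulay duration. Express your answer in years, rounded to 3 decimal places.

Periodic yield y = 0.019. Discount each cash flow and weight by its period:
  t   CF        PV=CF/(1+0.019)^t    t·PV
  1        30.00        29.4406        29.4406
  2        30.00        28.8917        57.7834
  3        30.00        28.3530        85.0589
  4     1,030.00       955.3016     3,821.2063
  Σ                  1,041.9869     3,993.4892
Price P = Σ PV = 1,041.9869.
Macaulay duration = Σ(t·PV) / P = 3,993.4892 / 1,041.9869 = 3.83257 half-year periods.
In years: 3.83257 / 2 = 1.91629 years.

1.916 years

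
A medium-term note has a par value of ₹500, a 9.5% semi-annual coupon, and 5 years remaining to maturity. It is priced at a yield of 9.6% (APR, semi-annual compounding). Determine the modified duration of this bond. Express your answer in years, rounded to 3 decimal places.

3.904 years

Periodic yield y = 0.048. First find Macaulay duration:
  t   CF        PV=CF/(1+0.048)^t    t·PV
  1        23.75        22.6622        22.6622
  2        23.75        21.6242        43.2485
  3        23.75        20.6338        61.9015
  4        23.75        19.6888        78.7551
  5        23.75        18.7870        93.9349
  6        23.75        17.9265       107.5591
  7        23.75        17.1055       119.7382
  8        23.75        16.3220       130.5760
  9        23.75        15.5744       140.1698
  10      523.75       327.7262     3,277.2624
  Σ                    498.0507     4,075.8077
P = 498.0507; Macaulay duration = 4,075.8077 / 498.0507 = 8.18352 half-year periods = 4.09176 years.
Modified duration = D_Mac / (1 + y) = 4.09176 / 1.048 = 3.90435 years.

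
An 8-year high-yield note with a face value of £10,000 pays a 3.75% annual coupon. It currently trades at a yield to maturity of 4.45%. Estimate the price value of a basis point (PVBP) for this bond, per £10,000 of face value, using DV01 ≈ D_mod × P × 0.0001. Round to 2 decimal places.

£6.42

Periodic yield y = 0.0445.
  t   CF        PV=CF/(1+0.0445)^t    t·PV
  1       375.00       359.0235       359.0235
  2       375.00       343.7276       687.4552
  3       375.00       329.0834       987.2501
  4       375.00       315.0631     1,260.2523
  5       375.00       301.6401     1,508.2004
  6       375.00       288.7890     1,732.7338
  7       375.00       276.4854     1,935.3976
  8    10,375.00     7,323.5314    58,588.2516
  Σ                  9,537.3433    67,058.5644
P = 9,537.3433; D_Mac = 7.03116 yrs; D_mod = 6.73160 yrs.
DV01 ≈ 6.73160 × 9,537.3433 × 0.0001 = 6.420159.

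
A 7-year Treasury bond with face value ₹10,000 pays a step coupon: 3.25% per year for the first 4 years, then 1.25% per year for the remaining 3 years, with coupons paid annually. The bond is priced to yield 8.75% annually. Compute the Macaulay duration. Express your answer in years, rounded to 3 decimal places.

6.253 years

Periodic yield y = 0.0875. Discount each cash flow and weight by its year:
  t   CF        PV=CF/(1+0.0875)^t    t·PV
  1       325.00       298.8506       298.8506
  2       325.00       274.8051       549.6103
  3       325.00       252.6944       758.0831
  4       325.00       232.3626       929.4506
  5       125.00        82.1795       410.8977
  6       125.00        75.5674       453.4043
  7    10,125.00     5,628.4676    39,399.2734
  Σ                  6,844.9273    42,799.5699
Price P = Σ PV = 6,844.9273.
Macaulay duration = Σ(t·PV) / P = 42,799.5699 / 6,844.9273 = 6.25274 years.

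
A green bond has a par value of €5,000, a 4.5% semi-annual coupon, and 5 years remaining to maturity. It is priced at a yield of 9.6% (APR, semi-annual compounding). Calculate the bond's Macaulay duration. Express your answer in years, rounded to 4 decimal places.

Periodic yield y = 0.048. Discount each cash flow and weight by its period:
  t   CF        PV=CF/(1+0.048)^t    t·PV
  1       112.50       107.3473       107.3473
  2       112.50       102.4307       204.8613
  3       112.50        97.7392       293.2175
  4       112.50        93.2626       373.0503
  5       112.50        88.9910       444.9550
  6       112.50        84.9151       509.4905
  7       112.50        81.0258       567.1809
  8       112.50        77.3147       618.5179
  9       112.50        73.7736       663.9624
  10    5,112.50     3,199.0461    31,990.4607
  Σ                  4,005.8461    35,773.0438
Price P = Σ PV = 4,005.8461.
Macaulay duration = Σ(t·PV) / P = 35,773.0438 / 4,005.8461 = 8.93021 half-year periods.
In years: 8.93021 / 2 = 4.46510 years.

4.4651 years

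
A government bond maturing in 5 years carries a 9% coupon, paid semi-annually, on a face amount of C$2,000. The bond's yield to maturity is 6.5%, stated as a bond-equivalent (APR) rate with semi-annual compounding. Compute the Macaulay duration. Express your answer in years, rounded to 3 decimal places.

4.183 years

Periodic yield y = 0.0325. Discount each cash flow and weight by its period:
  t   CF        PV=CF/(1+0.0325)^t    t·PV
  1        90.00        87.1671        87.1671
  2        90.00        84.4233       168.8466
  3        90.00        81.7659       245.2978
  4        90.00        79.1922       316.7687
  5        90.00        76.6994       383.4972
  6        90.00        74.2852       445.7110
  7        90.00        71.9469       503.6283
  8        90.00        69.6822       557.4578
  9        90.00        67.4888       607.3996
  10    2,090.00     1,517.9088    15,179.0881
  Σ                  2,210.5599    18,494.8622
Price P = Σ PV = 2,210.5599.
Macaulay duration = Σ(t·PV) / P = 18,494.8622 / 2,210.5599 = 8.36660 half-year periods.
In years: 8.36660 / 2 = 4.18330 years.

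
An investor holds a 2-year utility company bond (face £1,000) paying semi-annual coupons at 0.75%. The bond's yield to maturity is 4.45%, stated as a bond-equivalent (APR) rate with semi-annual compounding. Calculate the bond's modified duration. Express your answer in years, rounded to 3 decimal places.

1.945 years

Periodic yield y = 0.02225. First find Macaulay duration:
  t   CF        PV=CF/(1+0.02225)^t    t·PV
  1         3.75         3.6684         3.6684
  2         3.75         3.5885         7.1771
  3         3.75         3.5104        10.5313
  4     1,003.75       919.1726     3,676.6905
  Σ                    929.9400     3,698.0672
P = 929.9400; Macaulay duration = 3,698.0672 / 929.9400 = 3.97667 half-year periods = 1.98834 years.
Modified duration = D_Mac / (1 + y) = 1.98834 / 1.02225 = 1.94506 years.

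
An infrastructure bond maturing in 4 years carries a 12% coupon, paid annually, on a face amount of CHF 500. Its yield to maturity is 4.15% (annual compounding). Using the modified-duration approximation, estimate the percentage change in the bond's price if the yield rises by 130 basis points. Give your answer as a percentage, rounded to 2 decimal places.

-4.34%

Periodic yield y = 0.0415. Modified duration first:
  t   CF        PV=CF/(1+0.0415)^t    t·PV
  1        60.00        57.6092        57.6092
  2        60.00        55.3137       110.6274
  3        60.00        53.1096       159.3289
  4       560.00       475.9386     1,903.7544
  Σ                    641.9712     2,231.3200
P = 641.9712; D_Mac = 3.47573 yrs; D_mod = 3.47573/(1+0.0415) = 3.33724 yrs.
ΔP/P ≈ -D_mod · Δy = -3.33724 × (+0.013) = -0.043384 = -4.3384%.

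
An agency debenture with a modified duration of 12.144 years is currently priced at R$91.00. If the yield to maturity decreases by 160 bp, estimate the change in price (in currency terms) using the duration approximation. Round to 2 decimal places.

Duration approximation: ΔP/P ≈ -D_mod · Δy = -12.144 × (-0.016) = +0.194304.
ΔP ≈ 91.00 × (+0.194304) = +17.681664.

+R$17.68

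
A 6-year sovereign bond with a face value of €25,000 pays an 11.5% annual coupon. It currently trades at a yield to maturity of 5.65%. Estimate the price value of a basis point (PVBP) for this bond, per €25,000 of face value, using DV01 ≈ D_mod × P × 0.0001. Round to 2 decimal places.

Periodic yield y = 0.0565.
  t   CF        PV=CF/(1+0.0565)^t    t·PV
  1     2,875.00     2,721.2494     2,721.2494
  2     2,875.00     2,575.7212     5,151.4423
  3     2,875.00     2,437.9755     7,313.9266
  4     2,875.00     2,307.5964     9,230.3854
  5     2,875.00     2,184.1896    10,920.9482
  6    27,875.00    20,044.6219   120,267.7312
  Σ                 32,271.3540   155,605.6831
P = 32,271.3540; D_Mac = 4.82179 yrs; D_mod = 4.56393 yrs.
DV01 ≈ 4.56393 × 32,271.3540 × 0.0001 = 14.728413.

€14.73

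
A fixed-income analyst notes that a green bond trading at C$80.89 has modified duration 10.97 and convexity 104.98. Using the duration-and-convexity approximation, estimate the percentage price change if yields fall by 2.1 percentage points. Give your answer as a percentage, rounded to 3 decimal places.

+25.352%

Duration effect: -D_mod·Δy = -10.97 × (-0.021) = +0.230370
Convexity effect: ½·C·(Δy)² = 0.5 × 104.98 × (-0.021)² = +0.02314809
ΔP/P ≈ +0.230370 + 0.02314809 = +0.25351809
= +25.351809%.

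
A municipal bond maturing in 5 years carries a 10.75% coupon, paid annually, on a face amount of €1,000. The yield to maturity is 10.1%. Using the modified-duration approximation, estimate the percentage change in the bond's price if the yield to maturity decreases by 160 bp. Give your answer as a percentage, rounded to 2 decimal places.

+6.00%

Periodic yield y = 0.101. Modified duration first:
  t   CF        PV=CF/(1+0.101)^t    t·PV
  1       107.50        97.6385        97.6385
  2       107.50        88.6817       177.3633
  3       107.50        80.5465       241.6394
  4       107.50        73.1576       292.6302
  5     1,107.50       684.5531     3,422.7655
  Σ                  1,024.5773     4,232.0370
P = 1,024.5773; D_Mac = 4.13052 yrs; D_mod = 4.13052/(1+0.101) = 3.75161 yrs.
ΔP/P ≈ -D_mod · Δy = -3.75161 × (-0.016) = +0.060026 = +6.0026%.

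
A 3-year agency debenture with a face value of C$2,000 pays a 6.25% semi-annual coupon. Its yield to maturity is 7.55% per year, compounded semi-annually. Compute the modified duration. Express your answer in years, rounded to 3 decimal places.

2.676 years

Periodic yield y = 0.03775. First find Macaulay duration:
  t   CF        PV=CF/(1+0.03775)^t    t·PV
  1        62.50        60.2265        60.2265
  2        62.50        58.0356       116.0712
  3        62.50        55.9245       167.7734
  4        62.50        53.8901       215.5604
  5        62.50        51.9298       259.6488
  6     2,062.50     1,651.3438     9,908.0629
  Σ                  1,931.3502    10,727.3432
P = 1,931.3502; Macaulay duration = 10,727.3432 / 1,931.3502 = 5.55432 half-year periods = 2.77716 years.
Modified duration = D_Mac / (1 + y) = 2.77716 / 1.03775 = 2.67614 years.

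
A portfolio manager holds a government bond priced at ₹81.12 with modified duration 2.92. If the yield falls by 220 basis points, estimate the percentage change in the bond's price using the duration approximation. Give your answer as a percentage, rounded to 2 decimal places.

Duration approximation: ΔP/P ≈ -D_mod · Δy = -2.92 × (-0.022) = +0.064240.
As a percentage: +6.4240%.

+6.42%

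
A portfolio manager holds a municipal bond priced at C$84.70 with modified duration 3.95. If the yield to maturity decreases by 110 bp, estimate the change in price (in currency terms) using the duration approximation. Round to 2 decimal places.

Duration approximation: ΔP/P ≈ -D_mod · Δy = -3.95 × (-0.011) = +0.043450.
ΔP ≈ 84.70 × (+0.043450) = +3.680215.

+C$3.68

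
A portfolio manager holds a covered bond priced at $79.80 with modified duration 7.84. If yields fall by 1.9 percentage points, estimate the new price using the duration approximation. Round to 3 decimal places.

$91.687

Duration approximation: ΔP/P ≈ -D_mod · Δy = -7.84 × (-0.019) = +0.148960.
New price ≈ 79.80 × (1 + 0.148960) = 91.687008.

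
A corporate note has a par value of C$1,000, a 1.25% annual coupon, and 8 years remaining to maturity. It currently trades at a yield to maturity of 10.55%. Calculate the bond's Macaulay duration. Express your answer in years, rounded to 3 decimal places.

Periodic yield y = 0.1055. Discount each cash flow and weight by its year:
  t   CF        PV=CF/(1+0.1055)^t    t·PV
  1        12.50        11.3071        11.3071
  2        12.50        10.2280        20.4561
  3        12.50         9.2520        27.7559
  4        12.50         8.3690        33.4761
  5        12.50         7.5704        37.8518
  6        12.50         6.8479        41.0874
  7        12.50         6.1944        43.3608
  8     1,012.50       453.8633     3,630.9063
  Σ                    513.6321     3,846.2014
Price P = Σ PV = 513.6321.
Macaulay duration = Σ(t·PV) / P = 3,846.2014 / 513.6321 = 7.48824 years.

7.488 years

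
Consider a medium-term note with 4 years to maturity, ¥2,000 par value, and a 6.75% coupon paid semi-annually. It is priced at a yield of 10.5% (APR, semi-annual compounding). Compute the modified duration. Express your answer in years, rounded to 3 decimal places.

3.361 years

Periodic yield y = 0.0525. First find Macaulay duration:
  t   CF        PV=CF/(1+0.0525)^t    t·PV
  1        67.50        64.1330        64.1330
  2        67.50        60.9340       121.8680
  3        67.50        57.8945       173.6836
  4        67.50        55.0067       220.0267
  5        67.50        52.2629       261.3143
  6        67.50        49.6559       297.9356
  7        67.50        47.1790       330.2532
  8     2,067.50     1,372.9941    10,983.9531
  Σ                  1,760.0602    12,453.1675
P = 1,760.0602; Macaulay duration = 12,453.1675 / 1,760.0602 = 7.07542 half-year periods = 3.53771 years.
Modified duration = D_Mac / (1 + y) = 3.53771 / 1.0525 = 3.36125 years.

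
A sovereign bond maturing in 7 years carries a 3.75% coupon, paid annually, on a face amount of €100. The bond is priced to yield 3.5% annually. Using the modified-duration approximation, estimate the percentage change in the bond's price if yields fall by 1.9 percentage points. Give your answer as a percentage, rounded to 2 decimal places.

+11.55%

Periodic yield y = 0.035. Modified duration first:
  t   CF        PV=CF/(1+0.035)^t    t·PV
  1         3.75         3.6232         3.6232
  2         3.75         3.5007         7.0013
  3         3.75         3.3823        10.1469
  4         3.75         3.2679        13.0716
  5         3.75         3.1574        15.7870
  6         3.75         3.0506        18.3038
  7       103.75        81.5466       570.8259
  Σ                    101.5286       638.7597
P = 101.5286; D_Mac = 6.29142 yrs; D_mod = 6.29142/(1+0.035) = 6.07867 yrs.
ΔP/P ≈ -D_mod · Δy = -6.07867 × (-0.019) = +0.115495 = +11.5495%.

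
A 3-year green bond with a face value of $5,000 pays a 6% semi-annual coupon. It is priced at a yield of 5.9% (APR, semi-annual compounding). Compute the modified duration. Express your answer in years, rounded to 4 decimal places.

2.7102 years

Periodic yield y = 0.0295. First find Macaulay duration:
  t   CF        PV=CF/(1+0.0295)^t    t·PV
  1       150.00       145.7018       145.7018
  2       150.00       141.5268       283.0535
  3       150.00       137.4714       412.4141
  4       150.00       133.5322       534.1286
  5       150.00       129.7058       648.5292
  6     5,150.00     4,325.6276    25,953.7653
  Σ                  5,013.5655    27,977.5925
P = 5,013.5655; Macaulay duration = 27,977.5925 / 5,013.5655 = 5.58038 half-year periods = 2.79019 years.
Modified duration = D_Mac / (1 + y) = 2.79019 / 1.0295 = 2.71024 years.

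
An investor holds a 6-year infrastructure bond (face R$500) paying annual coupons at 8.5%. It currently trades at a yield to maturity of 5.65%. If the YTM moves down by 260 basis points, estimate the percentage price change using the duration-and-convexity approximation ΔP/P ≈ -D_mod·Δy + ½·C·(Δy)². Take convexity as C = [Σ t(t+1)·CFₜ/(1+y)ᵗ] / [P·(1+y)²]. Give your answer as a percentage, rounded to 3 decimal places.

+13.339%

With y = 0.0565:
  t   CF        PV=CF/(1+0.0565)^t    t·PV        t(t+1)·PV
  1        42.50        40.2272        40.2272          80.4543
  2        42.50        38.0759        76.1518         228.4553
  3        42.50        36.0396       108.1189         432.4757
  4        42.50        34.1123       136.4492         682.2459
  5        42.50        32.2880       161.4401         968.6406
  6       542.50       390.1061     2,340.6366      16,384.4559
  Σ                    570.8491     2,863.0237      18,776.7277
P = 570.8491; D_Mac = 5.01538 yrs; D_mod = 4.74716 yrs; C = 29.46861.
Duration effect: -4.74716 × (-0.026) = +0.123426
Convexity effect: 0.5 × 29.46861 × (-0.026)² = +0.0099604
ΔP/P ≈ +0.123426 + 0.0099604 = +0.133387 = +13.3387%.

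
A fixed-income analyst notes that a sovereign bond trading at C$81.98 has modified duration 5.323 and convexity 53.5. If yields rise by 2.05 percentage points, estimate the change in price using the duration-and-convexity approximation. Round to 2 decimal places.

Duration effect: -D_mod·Δy = -5.323 × (+0.0205) = -0.1091215
Convexity effect: ½·C·(Δy)² = 0.5 × 53.5 × (0.0205)² = +0.0112416875
ΔP/P ≈ -0.1091215 + 0.0112416875 = -0.0978798125
ΔP ≈ 81.98 × (-0.0978798125) = -8.02418702875.

-C$8.02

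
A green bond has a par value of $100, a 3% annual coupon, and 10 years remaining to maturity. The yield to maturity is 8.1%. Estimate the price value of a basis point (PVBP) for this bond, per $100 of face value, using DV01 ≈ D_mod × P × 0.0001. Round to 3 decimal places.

Periodic yield y = 0.081.
  t   CF        PV=CF/(1+0.081)^t    t·PV
  1         3.00         2.7752         2.7752
  2         3.00         2.5673         5.1345
  3         3.00         2.3749         7.1247
  4         3.00         2.1969         8.7878
  5         3.00         2.0323        10.1616
  6         3.00         1.8800        11.2802
  7         3.00         1.7392        12.1742
  8         3.00         1.6089        12.8708
  9         3.00         1.4883        13.3947
  10      103.00        47.2694       472.6942
  Σ                     65.9324       556.3979
P = 65.9324; D_Mac = 8.43891 yrs; D_mod = 7.80658 yrs.
DV01 ≈ 7.80658 × 65.9324 × 0.0001 = 0.051471.

$0.051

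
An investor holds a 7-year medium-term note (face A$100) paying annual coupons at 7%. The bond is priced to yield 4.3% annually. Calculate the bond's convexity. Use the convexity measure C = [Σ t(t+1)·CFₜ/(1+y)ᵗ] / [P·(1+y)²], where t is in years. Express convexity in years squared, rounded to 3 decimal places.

40.448

With y = 0.043:
  t   CF        PV=CF/(1+0.043)^t    t·PV        t(t+1)·PV
  1         7.00         6.7114         6.7114          13.4228
  2         7.00         6.4347        12.8694          38.6083
  3         7.00         6.1694        18.5083          74.0332
  4         7.00         5.9151        23.6603         118.3017
  5         7.00         5.6712        28.3561         170.1366
  6         7.00         5.4374        32.6245         228.3713
  7       107.00        79.6881       557.8169       4,462.5351
  Σ                    116.0274       680.5469       5,105.4089
P = 116.0274.
Convexity = Σ t(t+1)·PV / [P·(1+y)²] = 5,105.4089 / (116.0274 × 1.087849) = 40.44840.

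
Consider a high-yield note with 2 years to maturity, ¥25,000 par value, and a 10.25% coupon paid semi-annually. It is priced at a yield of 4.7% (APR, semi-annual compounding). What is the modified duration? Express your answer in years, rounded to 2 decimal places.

Periodic yield y = 0.0235. First find Macaulay duration:
  t   CF        PV=CF/(1+0.0235)^t    t·PV
  1     1,281.25     1,251.8319     1,251.8319
  2     1,281.25     1,223.0893     2,446.1787
  3     1,281.25     1,195.0067     3,585.0201
  4    26,281.25    23,949.3996    95,797.5982
  Σ                 27,619.3275   103,080.6289
P = 27,619.3275; Macaulay duration = 103,080.6289 / 27,619.3275 = 3.73219 half-year periods = 1.86610 years.
Modified duration = D_Mac / (1 + y) = 1.86610 / 1.0235 = 1.82325 years.

1.82 years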